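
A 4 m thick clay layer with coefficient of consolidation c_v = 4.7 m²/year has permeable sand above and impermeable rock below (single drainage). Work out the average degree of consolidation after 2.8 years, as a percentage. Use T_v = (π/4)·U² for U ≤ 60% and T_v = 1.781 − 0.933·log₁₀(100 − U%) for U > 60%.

U ≈ 89.4 %

Drainage path length: H_d = H = 4 m (single drainage).
T_v = c_v·t/H_d² = 4.7×2.8/4² = 0.8225.
T_v = 0.8225 corresponds to the U > 60% branch:
U = 1 − 10^((1.781 − T_v)/0.933)/100 = 0.8935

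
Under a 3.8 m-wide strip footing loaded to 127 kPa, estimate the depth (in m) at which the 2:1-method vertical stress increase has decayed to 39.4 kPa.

z ≈ 8.45 m

2:1 spreading — at depth z the loaded area has grown by z in each plan dimension:
qB/(B+z) = Δσ_z ⇒ z = qB/Δσ_z − B = 127×3.8/39.4 − 3.8 = 8.449 m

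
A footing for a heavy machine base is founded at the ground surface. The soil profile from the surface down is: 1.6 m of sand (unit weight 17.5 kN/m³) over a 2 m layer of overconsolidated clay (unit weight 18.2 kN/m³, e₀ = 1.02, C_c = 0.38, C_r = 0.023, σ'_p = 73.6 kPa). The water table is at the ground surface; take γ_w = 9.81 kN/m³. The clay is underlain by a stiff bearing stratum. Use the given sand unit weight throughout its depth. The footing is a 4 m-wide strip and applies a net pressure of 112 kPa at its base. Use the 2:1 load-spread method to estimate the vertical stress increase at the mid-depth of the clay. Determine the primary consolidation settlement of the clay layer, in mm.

S_c ≈ 42.8 mm

Mid-depth of clay below the ground surface: z = 1.6 + 2/2 = 2.6 m.
Total vertical stress at mid-clay: σ_v = 17.5×1.6 + 18.2×1 = 46.2 kPa.
Pore pressure: u = 9.81×(2.6 − 0) = 25.506 kPa.
Initial effective stress: σ'_0 = σ_v − u = 46.2 − 25.506 = 20.694 kPa.
Stress increase at mid-clay by the 2:1 spreading method:
Δσ = qB/(B+z) = 112×4/(4+2.6) = 67.879 kPa
Final effective stress: σ'_f = 20.694 + 67.879 = 88.573 kPa.
σ'_f = 88.573 > σ'_p = 73.6 kPa, so the stress path crosses the preconsolidation pressure — recompression up to σ'_p, then virgin compression beyond:
S_c = H/(1+e₀)·[C_r·log₁₀(σ'_p/σ'_0) + C_c·log₁₀(σ'_f/σ'_p)]
    = 2/2.02 × [0.023×log₁₀(73.6/20.694) + 0.38×log₁₀(88.573/73.6)]
    = 0.9901 × [0.012674 + 0.030561] = 0.04281 m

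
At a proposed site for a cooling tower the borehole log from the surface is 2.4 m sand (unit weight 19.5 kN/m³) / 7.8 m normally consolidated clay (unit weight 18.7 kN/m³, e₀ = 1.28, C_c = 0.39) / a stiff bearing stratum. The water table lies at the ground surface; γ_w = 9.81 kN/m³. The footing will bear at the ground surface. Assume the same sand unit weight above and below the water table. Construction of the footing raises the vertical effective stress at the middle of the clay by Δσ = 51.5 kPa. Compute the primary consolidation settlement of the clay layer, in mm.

Mid-depth of clay below the ground surface: z = 2.4 + 7.8/2 = 6.3 m.
Total vertical stress at mid-clay: σ_v = 19.5×2.4 + 18.7×3.9 = 119.73 kPa.
Pore pressure: u = 9.81×(6.3 − 0) = 61.803 kPa.
Initial effective stress: σ'_0 = σ_v − u = 119.73 − 61.803 = 57.927 kPa.
Final effective stress: σ'_f = σ'_0 + Δσ = 57.927 + 51.5 = 109.43 kPa.
Normally consolidated clay, so the full stress increment lies on the virgin compression line:
S_c = C_c·H/(1+e₀)·log₁₀(σ'_f/σ'_0) = 0.39×7.8/(1+1.28)×log₁₀(109.43/57.927)
    = 1.3342 × 0.27626 = 0.3686 m

S_c ≈ 369 mm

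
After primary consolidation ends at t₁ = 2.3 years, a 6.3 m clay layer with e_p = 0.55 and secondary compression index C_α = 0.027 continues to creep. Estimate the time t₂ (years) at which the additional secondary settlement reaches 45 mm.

S_s = C_α·H/(1+e_p)·log₁₀(t₂/t₁) ⇒ log₁₀(t₂/t₁) = S_s·(1+e_p)/(C_α·H).
log₁₀(t₂/t₁) = 0.045 × (1+0.55) / (0.027×6.3) = 0.4101
t₂ = t₁ × 10^0.4101 = 2.3 × 2.571 = 5.913 years

t₂ ≈ 5.91 years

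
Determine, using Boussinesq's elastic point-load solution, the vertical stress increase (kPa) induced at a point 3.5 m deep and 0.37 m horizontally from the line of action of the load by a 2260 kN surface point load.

Boussinesq vertical stress below a point load on an elastic half-space:
Δσ_z = 3P/(2πz²) · [1 + (r/z)²]^(−5/2)
r/z = 0.37/3.5 = 0.10571; [1+(r/z)²]^(−5/2) = 0.9726.
Δσ_z = 3×2260/(2π×3.5²) × 0.9726 = 88.087 × 0.9726 = 85.67 kPa

Δσ_z ≈ 85.7 kPa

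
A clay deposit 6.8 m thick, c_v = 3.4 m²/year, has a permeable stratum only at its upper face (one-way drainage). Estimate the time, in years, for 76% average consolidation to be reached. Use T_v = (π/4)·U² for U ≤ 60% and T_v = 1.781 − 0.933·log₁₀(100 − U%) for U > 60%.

t ≈ 6.71 years

Drainage path length: H_d = H = 6.8 m (single drainage).
U > 60%: T_v = 1.781 − 0.933·log₁₀(100 − 76) = 0.49326.
t = T_v·H_d²/c_v = 0.49326×6.8²/3.4 = 6.708 years.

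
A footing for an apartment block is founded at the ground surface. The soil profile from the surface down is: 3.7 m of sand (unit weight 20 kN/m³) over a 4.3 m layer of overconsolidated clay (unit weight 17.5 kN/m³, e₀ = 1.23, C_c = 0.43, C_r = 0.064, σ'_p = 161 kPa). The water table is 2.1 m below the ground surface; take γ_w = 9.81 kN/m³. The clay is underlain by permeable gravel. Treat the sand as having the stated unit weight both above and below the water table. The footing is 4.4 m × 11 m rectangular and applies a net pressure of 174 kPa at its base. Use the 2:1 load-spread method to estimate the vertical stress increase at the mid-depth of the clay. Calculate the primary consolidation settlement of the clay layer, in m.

S_c ≈ 0.0269 m

Mid-depth of clay below the ground surface: z = 3.7 + 4.3/2 = 5.85 m.
Total vertical stress at mid-clay: σ_v = 20×3.7 + 17.5×2.15 = 111.62 kPa.
Pore pressure: u = 9.81×(5.85 − 2.1) = 36.788 kPa.
Initial effective stress: σ'_0 = σ_v − u = 111.62 − 36.788 = 74.832 kPa.
Stress increase at mid-clay by the 2:1 spreading method:
Δσ = qBL/((B+z)(L+z)) = 174×4.4×11/((4.4+5.85)(11+5.85)) = 48.761 kPa
Final effective stress: σ'_f = 74.832 + 48.761 = 123.59 kPa.
σ'_f = 123.59 ≤ σ'_p = 161 kPa, so the clay remains overconsolidated and only the recompression index applies:
S_c = C_r·H/(1+e₀)·log₁₀(σ'_f/σ'_0) = 0.064×4.3/2.23×log₁₀(123.59/74.832)
    = 0.12341 × 0.2179 = 0.02689 m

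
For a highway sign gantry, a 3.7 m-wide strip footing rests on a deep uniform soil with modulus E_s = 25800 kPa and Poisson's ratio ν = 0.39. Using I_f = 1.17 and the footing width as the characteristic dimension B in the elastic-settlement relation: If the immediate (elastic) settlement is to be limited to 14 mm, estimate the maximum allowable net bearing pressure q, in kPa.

q ≈ 98.4 kPa

S_e = q·B·(1−ν²)/E_s · I_f  ⇒  q = S_e·E_s / (B·(1−ν²)·I_f).
q = 0.014 × 25800 / (3.7 × 0.8479 × 1.17) = 98.4 kPa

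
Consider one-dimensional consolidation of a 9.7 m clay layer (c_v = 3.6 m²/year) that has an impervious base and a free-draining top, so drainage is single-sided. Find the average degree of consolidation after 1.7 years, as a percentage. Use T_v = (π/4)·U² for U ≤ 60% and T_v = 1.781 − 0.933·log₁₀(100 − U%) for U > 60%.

U ≈ 28.8 %

Drainage path length: H_d = H = 9.7 m (single drainage).
T_v = c_v·t/H_d² = 3.6×1.7/9.7² = 0.065044.
T_v = 0.065044 corresponds to the U ≤ 60% branch:
U = √(4T_v/π) = 0.2878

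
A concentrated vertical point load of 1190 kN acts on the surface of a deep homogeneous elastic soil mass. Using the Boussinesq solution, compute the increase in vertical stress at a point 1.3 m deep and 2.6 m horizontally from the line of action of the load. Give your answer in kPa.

Boussinesq vertical stress below a point load on an elastic half-space:
Δσ_z = 3P/(2πz²) · [1 + (r/z)²]^(−5/2)
r/z = 2.6/1.3 = 2; [1+(r/z)²]^(−5/2) = 0.017889.
Δσ_z = 3×1190/(2π×1.3²) × 0.017889 = 336.2 × 0.017889 = 6.014 kPa

Δσ_z ≈ 6.01 kPa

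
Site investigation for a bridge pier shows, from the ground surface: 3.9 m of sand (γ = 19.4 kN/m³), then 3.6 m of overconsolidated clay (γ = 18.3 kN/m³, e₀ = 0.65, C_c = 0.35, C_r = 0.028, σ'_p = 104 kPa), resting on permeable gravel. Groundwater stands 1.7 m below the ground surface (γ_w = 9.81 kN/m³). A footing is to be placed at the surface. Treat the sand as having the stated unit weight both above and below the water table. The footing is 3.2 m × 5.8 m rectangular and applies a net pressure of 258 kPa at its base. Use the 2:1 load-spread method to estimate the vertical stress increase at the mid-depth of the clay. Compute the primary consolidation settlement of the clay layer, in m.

S_c ≈ 0.0474 m

Mid-depth of clay below the ground surface: z = 3.9 + 3.6/2 = 5.7 m.
Total vertical stress at mid-clay: σ_v = 19.4×3.9 + 18.3×1.8 = 108.6 kPa.
Pore pressure: u = 9.81×(5.7 − 1.7) = 39.24 kPa.
Initial effective stress: σ'_0 = σ_v − u = 108.6 − 39.24 = 69.36 kPa.
Stress increase at mid-clay by the 2:1 spreading method:
Δσ = qBL/((B+z)(L+z)) = 258×3.2×5.8/((3.2+5.7)(5.8+5.7)) = 46.785 kPa
Final effective stress: σ'_f = 69.36 + 46.785 = 116.14 kPa.
σ'_f = 116.14 > σ'_p = 104 kPa, so the stress path crosses the preconsolidation pressure — recompression up to σ'_p, then virgin compression beyond:
S_c = H/(1+e₀)·[C_r·log₁₀(σ'_p/σ'_0) + C_c·log₁₀(σ'_f/σ'_p)]
    = 3.6/1.65 × [0.028×log₁₀(104/69.36) + 0.35×log₁₀(116.14/104)]
    = 2.1818 × [0.0049259 + 0.016782] = 0.04736 m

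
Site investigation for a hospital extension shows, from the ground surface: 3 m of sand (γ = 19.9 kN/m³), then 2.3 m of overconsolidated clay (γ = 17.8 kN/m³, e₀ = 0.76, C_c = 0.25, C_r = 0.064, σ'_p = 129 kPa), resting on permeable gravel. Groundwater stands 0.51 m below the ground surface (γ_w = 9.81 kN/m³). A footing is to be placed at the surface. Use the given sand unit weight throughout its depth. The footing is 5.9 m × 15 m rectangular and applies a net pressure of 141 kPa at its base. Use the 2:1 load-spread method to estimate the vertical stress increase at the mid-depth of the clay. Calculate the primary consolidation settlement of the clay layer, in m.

S_c ≈ 0.0327 m

Mid-depth of clay below the ground surface: z = 3 + 2.3/2 = 4.15 m.
Total vertical stress at mid-clay: σ_v = 19.9×3 + 17.8×1.15 = 80.17 kPa.
Pore pressure: u = 9.81×(4.15 − 0.51) = 35.708 kPa.
Initial effective stress: σ'_0 = σ_v − u = 80.17 − 35.708 = 44.462 kPa.
Stress increase at mid-clay by the 2:1 spreading method:
Δσ = qBL/((B+z)(L+z)) = 141×5.9×15/((5.9+4.15)(15+4.15)) = 64.838 kPa
Final effective stress: σ'_f = 44.462 + 64.838 = 109.3 kPa.
σ'_f = 109.3 ≤ σ'_p = 129 kPa, so the clay remains overconsolidated and only the recompression index applies:
S_c = C_r·H/(1+e₀)·log₁₀(σ'_f/σ'_0) = 0.064×2.3/1.76×log₁₀(109.3/44.462)
    = 0.083635 × 0.39063 = 0.03267 m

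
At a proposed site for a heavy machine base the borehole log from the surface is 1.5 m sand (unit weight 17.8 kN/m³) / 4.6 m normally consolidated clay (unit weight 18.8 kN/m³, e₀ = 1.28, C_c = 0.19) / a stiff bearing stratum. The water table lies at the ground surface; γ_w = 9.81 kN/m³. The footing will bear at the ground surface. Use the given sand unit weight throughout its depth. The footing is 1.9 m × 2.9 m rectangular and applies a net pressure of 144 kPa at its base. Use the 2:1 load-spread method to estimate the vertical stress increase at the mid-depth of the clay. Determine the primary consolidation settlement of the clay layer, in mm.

Mid-depth of clay below the ground surface: z = 1.5 + 4.6/2 = 3.8 m.
Total vertical stress at mid-clay: σ_v = 17.8×1.5 + 18.8×2.3 = 69.94 kPa.
Pore pressure: u = 9.81×(3.8 − 0) = 37.278 kPa.
Initial effective stress: σ'_0 = σ_v − u = 69.94 − 37.278 = 32.662 kPa.
Stress increase at mid-clay by the 2:1 spreading method:
Δσ = qBL/((B+z)(L+z)) = 144×1.9×2.9/((1.9+3.8)(2.9+3.8)) = 20.776 kPa
Final effective stress: σ'_f = σ'_0 + Δσ = 32.662 + 20.776 = 53.438 kPa.
Normally consolidated clay, so the full stress increment lies on the virgin compression line:
S_c = C_c·H/(1+e₀)·log₁₀(σ'_f/σ'_0) = 0.19×4.6/(1+1.28)×log₁₀(53.438/32.662)
    = 0.38333 × 0.21381 = 0.08196 m

S_c ≈ 82 mm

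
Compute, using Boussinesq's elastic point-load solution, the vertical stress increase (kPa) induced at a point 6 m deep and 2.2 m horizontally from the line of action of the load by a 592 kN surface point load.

Δσ_z ≈ 5.73 kPa

Boussinesq vertical stress below a point load on an elastic half-space:
Δσ_z = 3P/(2πz²) · [1 + (r/z)²]^(−5/2)
r/z = 2.2/6 = 0.36667; [1+(r/z)²]^(−5/2) = 0.72953.
Δσ_z = 3×592/(2π×6²) × 0.72953 = 7.8516 × 0.72953 = 5.728 kPa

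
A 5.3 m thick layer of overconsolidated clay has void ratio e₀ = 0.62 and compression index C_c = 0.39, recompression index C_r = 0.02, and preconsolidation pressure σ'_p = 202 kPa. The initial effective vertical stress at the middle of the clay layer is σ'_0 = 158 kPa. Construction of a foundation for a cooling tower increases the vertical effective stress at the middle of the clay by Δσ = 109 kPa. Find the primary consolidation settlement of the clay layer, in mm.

Final effective stress: σ'_f = 158 + 109 = 267 kPa.
σ'_f = 267 > σ'_p = 202 kPa, so the stress path crosses the preconsolidation pressure — recompression up to σ'_p, then virgin compression beyond:
S_c = H/(1+e₀)·[C_r·log₁₀(σ'_p/σ'_0) + C_c·log₁₀(σ'_f/σ'_p)]
    = 5.3/1.62 × [0.02×log₁₀(202/158) + 0.39×log₁₀(267/202)]
    = 3.2716 × [0.0021339 + 0.047252] = 0.1616 m

S_c ≈ 162 mm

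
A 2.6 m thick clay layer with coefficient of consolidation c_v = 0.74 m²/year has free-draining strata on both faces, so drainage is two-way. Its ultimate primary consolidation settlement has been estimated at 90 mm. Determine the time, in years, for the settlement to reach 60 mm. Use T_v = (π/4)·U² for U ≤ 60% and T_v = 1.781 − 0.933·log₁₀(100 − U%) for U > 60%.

t ≈ 0.823 years

Drainage path length: H_d = H/2 = 1.3 m (double drainage).
U = S(t)/S_ult = 60/90 = 0.6667.
U > 60%: T_v = 1.781 − 0.933·log₁₀(100 − 66.667) = 0.36015.
t = T_v·H_d²/c_v = 0.36015×1.3²/0.74 = 0.8225 years.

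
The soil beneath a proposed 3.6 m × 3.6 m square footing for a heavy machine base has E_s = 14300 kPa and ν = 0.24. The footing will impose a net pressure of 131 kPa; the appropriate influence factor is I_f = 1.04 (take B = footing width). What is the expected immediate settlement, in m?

S_e ≈ 0.0323 m

Immediate (elastic) settlement: S_e = q·B·(1−ν²)/E_s · I_f.
S_e = 131 × 3.6 × (1 − 0.24²) / 14300 × 1.04
    = 131 × 3.6 × 0.9424 / 14300 × 1.04
    = 0.03232 m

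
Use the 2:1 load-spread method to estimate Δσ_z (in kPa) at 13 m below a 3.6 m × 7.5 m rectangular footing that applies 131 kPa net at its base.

Δσ_z ≈ 10.4 kPa

By the 2:1 method the load spreads at 1 horizontal : 2 vertical, so at depth z the loaded area has grown by z in each plan dimension:
Δσ = qBL/((B+z)(L+z)) = 131×3.6×7.5/((3.6+13)(7.5+13)) = 10.394 kPa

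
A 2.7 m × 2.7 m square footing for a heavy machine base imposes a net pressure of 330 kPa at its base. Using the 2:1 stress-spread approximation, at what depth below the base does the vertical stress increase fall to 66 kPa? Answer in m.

2:1 spreading — at depth z the loaded area has grown by z in each plan dimension:
qB²/(B+z)² = Δσ_z ⇒ z = B(√(q/Δσ_z) − 1) = 2.7×(√(330/66) − 1) = 3.337 m

z ≈ 3.34 m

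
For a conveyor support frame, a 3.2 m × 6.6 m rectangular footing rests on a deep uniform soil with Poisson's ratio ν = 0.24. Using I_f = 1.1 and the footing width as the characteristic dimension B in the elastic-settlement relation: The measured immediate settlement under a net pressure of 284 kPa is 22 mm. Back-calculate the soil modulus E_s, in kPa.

E_s ≈ 42800 kPa

S_e = q·B·(1−ν²)/E_s · I_f  ⇒  E_s = q·B·(1−ν²)·I_f / S_e.
E_s = 284 × 3.2 × 0.9424 × 1.1 / 0.022 = 42820 kPa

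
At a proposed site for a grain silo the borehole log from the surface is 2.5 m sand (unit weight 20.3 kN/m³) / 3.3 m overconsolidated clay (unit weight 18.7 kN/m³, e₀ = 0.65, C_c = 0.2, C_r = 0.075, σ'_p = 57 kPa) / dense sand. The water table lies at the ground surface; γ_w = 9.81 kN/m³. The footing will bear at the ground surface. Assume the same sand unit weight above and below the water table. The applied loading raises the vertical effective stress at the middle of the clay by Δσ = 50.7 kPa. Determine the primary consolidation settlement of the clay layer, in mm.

S_c ≈ 104 mm

Mid-depth of clay below the ground surface: z = 2.5 + 3.3/2 = 4.15 m.
Total vertical stress at mid-clay: σ_v = 20.3×2.5 + 18.7×1.65 = 81.605 kPa.
Pore pressure: u = 9.81×(4.15 − 0) = 40.712 kPa.
Initial effective stress: σ'_0 = σ_v − u = 81.605 − 40.712 = 40.893 kPa.
Final effective stress: σ'_f = 40.893 + 50.7 = 91.593 kPa.
σ'_f = 91.593 > σ'_p = 57 kPa, so the stress path crosses the preconsolidation pressure — recompression up to σ'_p, then virgin compression beyond:
S_c = H/(1+e₀)·[C_r·log₁₀(σ'_p/σ'_0) + C_c·log₁₀(σ'_f/σ'_p)]
    = 3.3/1.65 × [0.075×log₁₀(57/40.893) + 0.2×log₁₀(91.593/57)]
    = 2 × [0.010817 + 0.041197] = 0.104 m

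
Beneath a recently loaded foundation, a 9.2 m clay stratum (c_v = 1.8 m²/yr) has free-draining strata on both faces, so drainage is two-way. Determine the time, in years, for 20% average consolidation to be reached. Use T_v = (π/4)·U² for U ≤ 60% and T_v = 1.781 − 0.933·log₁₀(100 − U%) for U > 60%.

t ≈ 0.369 years

Drainage path length: H_d = H/2 = 4.6 m (double drainage).
U ≤ 60%: T_v = (π/4)·U² = (π/4)×0.2² = 0.031416.
t = T_v·H_d²/c_v = 0.031416×4.6²/1.8 = 0.3693 years.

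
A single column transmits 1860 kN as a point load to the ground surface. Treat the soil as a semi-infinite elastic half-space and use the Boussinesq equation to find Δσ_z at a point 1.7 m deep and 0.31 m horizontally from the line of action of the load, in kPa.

Δσ_z ≈ 283 kPa

Boussinesq vertical stress below a point load on an elastic half-space:
Δσ_z = 3P/(2πz²) · [1 + (r/z)²]^(−5/2)
r/z = 0.31/1.7 = 0.18235; [1+(r/z)²]^(−5/2) = 0.92148.
Δσ_z = 3×1860/(2π×1.7²) × 0.92148 = 307.3 × 0.92148 = 283.2 kPa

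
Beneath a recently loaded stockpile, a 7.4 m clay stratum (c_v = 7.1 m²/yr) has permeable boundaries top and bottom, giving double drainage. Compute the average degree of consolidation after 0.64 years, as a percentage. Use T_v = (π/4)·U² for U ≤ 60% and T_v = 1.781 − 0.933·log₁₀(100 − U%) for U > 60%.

U ≈ 64.3 %

Drainage path length: H_d = H/2 = 3.7 m (double drainage).
T_v = c_v·t/H_d² = 7.1×0.64/3.7² = 0.33192.
T_v = 0.33192 corresponds to the U > 60% branch:
U = 1 − 10^((1.781 − T_v)/0.933)/100 = 0.6426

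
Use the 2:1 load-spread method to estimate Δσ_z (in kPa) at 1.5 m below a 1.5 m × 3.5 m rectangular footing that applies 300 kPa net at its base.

By the 2:1 method the load spreads at 1 horizontal : 2 vertical, so at depth z the loaded area has grown by z in each plan dimension:
Δσ = qBL/((B+z)(L+z)) = 300×1.5×3.5/((1.5+1.5)(3.5+1.5)) = 105 kPa

Δσ_z ≈ 105 kPa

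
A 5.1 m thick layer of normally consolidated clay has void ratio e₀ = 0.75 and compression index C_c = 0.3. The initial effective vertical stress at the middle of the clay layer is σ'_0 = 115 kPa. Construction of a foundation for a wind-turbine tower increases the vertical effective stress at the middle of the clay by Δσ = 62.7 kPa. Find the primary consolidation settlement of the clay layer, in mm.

Final effective stress: σ'_f = σ'_0 + Δσ = 115 + 62.7 = 177.7 kPa.
Normally consolidated clay, so the full stress increment lies on the virgin compression line:
S_c = C_c·H/(1+e₀)·log₁₀(σ'_f/σ'_0) = 0.3×5.1/(1+0.75)×log₁₀(177.7/115)
    = 0.87429 × 0.18899 = 0.1652 m

S_c ≈ 165 mm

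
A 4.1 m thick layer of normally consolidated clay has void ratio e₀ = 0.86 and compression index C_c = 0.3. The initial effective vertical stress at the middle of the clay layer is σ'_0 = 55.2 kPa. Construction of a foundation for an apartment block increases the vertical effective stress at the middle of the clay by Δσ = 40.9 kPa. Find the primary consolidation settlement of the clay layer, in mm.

Final effective stress: σ'_f = σ'_0 + Δσ = 55.2 + 40.9 = 96.1 kPa.
Normally consolidated clay, so the full stress increment lies on the virgin compression line:
S_c = C_c·H/(1+e₀)·log₁₀(σ'_f/σ'_0) = 0.3×4.1/(1+0.86)×log₁₀(96.1/55.2)
    = 0.66129 × 0.24078 = 0.1592 m

S_c ≈ 159 mm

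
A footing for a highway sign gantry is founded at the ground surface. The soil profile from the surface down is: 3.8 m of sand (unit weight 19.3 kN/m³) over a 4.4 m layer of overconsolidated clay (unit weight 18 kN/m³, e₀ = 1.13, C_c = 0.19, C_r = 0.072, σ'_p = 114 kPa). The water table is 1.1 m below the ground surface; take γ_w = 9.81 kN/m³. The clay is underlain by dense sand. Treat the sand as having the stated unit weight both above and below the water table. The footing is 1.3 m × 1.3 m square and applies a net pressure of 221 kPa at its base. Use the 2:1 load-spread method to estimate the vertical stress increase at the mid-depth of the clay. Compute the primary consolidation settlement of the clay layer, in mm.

Mid-depth of clay below the ground surface: z = 3.8 + 4.4/2 = 6 m.
Total vertical stress at mid-clay: σ_v = 19.3×3.8 + 18×2.2 = 112.94 kPa.
Pore pressure: u = 9.81×(6 − 1.1) = 48.069 kPa.
Initial effective stress: σ'_0 = σ_v − u = 112.94 − 48.069 = 64.871 kPa.
Stress increase at mid-clay by the 2:1 spreading method:
Δσ = qBL/((B+z)(L+z)) = 221×1.3×1.3/((1.3+6)(1.3+6)) = 7.0086 kPa
Final effective stress: σ'_f = 64.871 + 7.0086 = 71.88 kPa.
σ'_f = 71.88 ≤ σ'_p = 114 kPa, so the clay remains overconsolidated and only the recompression index applies:
S_c = C_r·H/(1+e₀)·log₁₀(σ'_f/σ'_0) = 0.072×4.4/2.13×log₁₀(71.88/64.871)
    = 0.14873 × 0.044557 = 0.006627 m

S_c ≈ 6.63 mm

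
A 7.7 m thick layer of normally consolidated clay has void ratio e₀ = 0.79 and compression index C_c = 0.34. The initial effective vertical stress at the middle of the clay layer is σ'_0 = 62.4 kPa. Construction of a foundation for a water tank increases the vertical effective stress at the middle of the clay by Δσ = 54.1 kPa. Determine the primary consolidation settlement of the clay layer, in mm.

Final effective stress: σ'_f = σ'_0 + Δσ = 62.4 + 54.1 = 116.5 kPa.
Normally consolidated clay, so the full stress increment lies on the virgin compression line:
S_c = C_c·H/(1+e₀)·log₁₀(σ'_f/σ'_0) = 0.34×7.7/(1+0.79)×log₁₀(116.5/62.4)
    = 1.4626 × 0.27114 = 0.3966 m

S_c ≈ 397 mm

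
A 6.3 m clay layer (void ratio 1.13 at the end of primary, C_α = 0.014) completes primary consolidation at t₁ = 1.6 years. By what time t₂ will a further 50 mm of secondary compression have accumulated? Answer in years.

S_s = C_α·H/(1+e_p)·log₁₀(t₂/t₁) ⇒ log₁₀(t₂/t₁) = S_s·(1+e_p)/(C_α·H).
log₁₀(t₂/t₁) = 0.05 × (1+1.13) / (0.014×6.3) = 1.207
t₂ = t₁ × 10^1.207 = 1.6 × 16.12 = 25.8 years

t₂ ≈ 25.8 years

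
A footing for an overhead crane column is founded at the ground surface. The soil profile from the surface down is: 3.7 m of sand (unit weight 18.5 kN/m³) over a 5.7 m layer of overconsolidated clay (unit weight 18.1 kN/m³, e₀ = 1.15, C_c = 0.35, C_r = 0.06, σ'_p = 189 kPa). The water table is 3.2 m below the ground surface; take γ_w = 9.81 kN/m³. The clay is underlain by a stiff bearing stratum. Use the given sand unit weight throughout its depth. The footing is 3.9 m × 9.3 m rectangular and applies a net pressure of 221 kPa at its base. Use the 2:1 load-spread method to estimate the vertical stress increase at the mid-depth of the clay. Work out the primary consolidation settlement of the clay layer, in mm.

Mid-depth of clay below the ground surface: z = 3.7 + 5.7/2 = 6.55 m.
Total vertical stress at mid-clay: σ_v = 18.5×3.7 + 18.1×2.85 = 120.04 kPa.
Pore pressure: u = 9.81×(6.55 − 3.2) = 32.864 kPa.
Initial effective stress: σ'_0 = σ_v − u = 120.04 − 32.864 = 87.176 kPa.
Stress increase at mid-clay by the 2:1 spreading method:
Δσ = qBL/((B+z)(L+z)) = 221×3.9×9.3/((3.9+6.55)(9.3+6.55)) = 48.394 kPa
Final effective stress: σ'_f = 87.176 + 48.394 = 135.57 kPa.
σ'_f = 135.57 ≤ σ'_p = 189 kPa, so the clay remains overconsolidated and only the recompression index applies:
S_c = C_r·H/(1+e₀)·log₁₀(σ'_f/σ'_0) = 0.06×5.7/2.15×log₁₀(135.57/87.176)
    = 0.15907 × 0.19177 = 0.03051 m

S_c ≈ 30.5 mm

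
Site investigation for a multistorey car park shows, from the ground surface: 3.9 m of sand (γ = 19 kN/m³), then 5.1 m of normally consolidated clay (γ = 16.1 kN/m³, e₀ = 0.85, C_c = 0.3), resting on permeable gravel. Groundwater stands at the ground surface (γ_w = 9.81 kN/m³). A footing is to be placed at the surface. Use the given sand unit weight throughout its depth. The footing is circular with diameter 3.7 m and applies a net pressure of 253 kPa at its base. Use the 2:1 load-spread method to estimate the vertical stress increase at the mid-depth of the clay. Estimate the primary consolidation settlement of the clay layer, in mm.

S_c ≈ 179 mm

Mid-depth of clay below the ground surface: z = 3.9 + 5.1/2 = 6.45 m.
Total vertical stress at mid-clay: σ_v = 19×3.9 + 16.1×2.55 = 115.16 kPa.
Pore pressure: u = 9.81×(6.45 − 0) = 63.275 kPa.
Initial effective stress: σ'_0 = σ_v − u = 115.16 − 63.275 = 51.885 kPa.
Stress increase at mid-clay by the 2:1 spreading method:
Δσ ≈ qD²/(D+z)² = 253×3.7²/(3.7+6.45)² = 33.62 kPa
Final effective stress: σ'_f = σ'_0 + Δσ = 51.885 + 33.62 = 85.505 kPa.
Normally consolidated clay, so the full stress increment lies on the virgin compression line:
S_c = C_c·H/(1+e₀)·log₁₀(σ'_f/σ'_0) = 0.3×5.1/(1+0.85)×log₁₀(85.505/51.885)
    = 0.82703 × 0.21695 = 0.1794 m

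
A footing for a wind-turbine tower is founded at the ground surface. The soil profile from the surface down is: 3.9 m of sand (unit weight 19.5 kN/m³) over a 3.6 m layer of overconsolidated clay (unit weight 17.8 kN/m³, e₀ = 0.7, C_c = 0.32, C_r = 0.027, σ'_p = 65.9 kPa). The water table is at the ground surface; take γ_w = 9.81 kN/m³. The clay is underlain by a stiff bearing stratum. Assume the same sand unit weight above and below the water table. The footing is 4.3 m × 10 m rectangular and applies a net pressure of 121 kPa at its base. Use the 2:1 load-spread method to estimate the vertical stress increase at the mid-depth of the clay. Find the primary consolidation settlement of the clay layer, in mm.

Mid-depth of clay below the ground surface: z = 3.9 + 3.6/2 = 5.7 m.
Total vertical stress at mid-clay: σ_v = 19.5×3.9 + 17.8×1.8 = 108.09 kPa.
Pore pressure: u = 9.81×(5.7 − 0) = 55.917 kPa.
Initial effective stress: σ'_0 = σ_v − u = 108.09 − 55.917 = 52.173 kPa.
Stress increase at mid-clay by the 2:1 spreading method:
Δσ = qBL/((B+z)(L+z)) = 121×4.3×10/((4.3+5.7)(10+5.7)) = 33.14 kPa
Final effective stress: σ'_f = 52.173 + 33.14 = 85.313 kPa.
σ'_f = 85.313 > σ'_p = 65.9 kPa, so the stress path crosses the preconsolidation pressure — recompression up to σ'_p, then virgin compression beyond:
S_c = H/(1+e₀)·[C_r·log₁₀(σ'_p/σ'_0) + C_c·log₁₀(σ'_f/σ'_p)]
    = 3.6/1.7 × [0.027×log₁₀(65.9/52.173) + 0.32×log₁₀(85.313/65.9)]
    = 2.1176 × [0.0027389 + 0.035882] = 0.08178 m

S_c ≈ 81.8 mm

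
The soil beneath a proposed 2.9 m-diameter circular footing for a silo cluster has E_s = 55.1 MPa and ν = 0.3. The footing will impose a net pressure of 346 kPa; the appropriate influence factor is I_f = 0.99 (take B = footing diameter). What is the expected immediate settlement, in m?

S_e ≈ 0.0164 m

Immediate (elastic) settlement: S_e = q·B·(1−ν²)/E_s · I_f.
E_s = 55.1 MPa = 55100 kPa.
S_e = 346 × 2.9 × (1 − 0.3²) / 55100 × 0.99
    = 346 × 2.9 × 0.91 / 55100 × 0.99
    = 0.01641 m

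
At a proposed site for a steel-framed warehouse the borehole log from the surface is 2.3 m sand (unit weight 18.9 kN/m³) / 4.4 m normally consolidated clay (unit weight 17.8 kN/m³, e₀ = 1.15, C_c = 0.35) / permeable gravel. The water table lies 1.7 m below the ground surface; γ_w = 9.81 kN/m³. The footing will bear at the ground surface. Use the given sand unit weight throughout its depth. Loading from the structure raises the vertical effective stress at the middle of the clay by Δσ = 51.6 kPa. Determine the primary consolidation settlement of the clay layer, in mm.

S_c ≈ 205 mm

Mid-depth of clay below the ground surface: z = 2.3 + 4.4/2 = 4.5 m.
Total vertical stress at mid-clay: σ_v = 18.9×2.3 + 17.8×2.2 = 82.63 kPa.
Pore pressure: u = 9.81×(4.5 − 1.7) = 27.468 kPa.
Initial effective stress: σ'_0 = σ_v − u = 82.63 − 27.468 = 55.162 kPa.
Final effective stress: σ'_f = σ'_0 + Δσ = 55.162 + 51.6 = 106.76 kPa.
Normally consolidated clay, so the full stress increment lies on the virgin compression line:
S_c = C_c·H/(1+e₀)·log₁₀(σ'_f/σ'_0) = 0.35×4.4/(1+1.15)×log₁₀(106.76/55.162)
    = 0.71628 × 0.28677 = 0.2054 m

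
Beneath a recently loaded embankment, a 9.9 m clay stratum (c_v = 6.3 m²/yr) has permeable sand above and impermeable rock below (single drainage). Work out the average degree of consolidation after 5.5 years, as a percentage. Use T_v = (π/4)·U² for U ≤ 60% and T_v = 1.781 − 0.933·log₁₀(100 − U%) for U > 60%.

U ≈ 66.1 %

Drainage path length: H_d = H = 9.9 m (single drainage).
T_v = c_v·t/H_d² = 6.3×5.5/9.9² = 0.35354.
T_v = 0.35354 corresponds to the U > 60% branch:
U = 1 − 10^((1.781 − T_v)/0.933)/100 = 0.6612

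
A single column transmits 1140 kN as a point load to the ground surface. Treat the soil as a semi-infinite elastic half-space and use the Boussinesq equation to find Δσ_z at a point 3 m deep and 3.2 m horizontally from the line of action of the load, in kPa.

Δσ_z ≈ 9.05 kPa

Boussinesq vertical stress below a point load on an elastic half-space:
Δσ_z = 3P/(2πz²) · [1 + (r/z)²]^(−5/2)
r/z = 3.2/3 = 1.0667; [1+(r/z)²]^(−5/2) = 0.14966.
Δσ_z = 3×1140/(2π×3²) × 0.14966 = 60.479 × 0.14966 = 9.051 kPa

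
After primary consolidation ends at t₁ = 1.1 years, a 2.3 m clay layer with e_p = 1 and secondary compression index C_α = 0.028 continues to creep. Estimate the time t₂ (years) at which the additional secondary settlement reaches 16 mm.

S_s = C_α·H/(1+e_p)·log₁₀(t₂/t₁) ⇒ log₁₀(t₂/t₁) = S_s·(1+e_p)/(C_α·H).
log₁₀(t₂/t₁) = 0.016 × (1+1) / (0.028×2.3) = 0.4969
t₂ = t₁ × 10^0.4969 = 1.1 × 3.14 = 3.454 years

t₂ ≈ 3.45 years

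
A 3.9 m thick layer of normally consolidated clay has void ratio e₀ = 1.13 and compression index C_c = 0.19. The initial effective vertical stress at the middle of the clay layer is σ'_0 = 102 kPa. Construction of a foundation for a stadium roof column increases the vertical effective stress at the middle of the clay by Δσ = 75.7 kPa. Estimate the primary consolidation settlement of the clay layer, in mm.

Final effective stress: σ'_f = σ'_0 + Δσ = 102 + 75.7 = 177.7 kPa.
Normally consolidated clay, so the full stress increment lies on the virgin compression line:
S_c = C_c·H/(1+e₀)·log₁₀(σ'_f/σ'_0) = 0.19×3.9/(1+1.13)×log₁₀(177.7/102)
    = 0.34789 × 0.24109 = 0.08387 m

S_c ≈ 83.9 mm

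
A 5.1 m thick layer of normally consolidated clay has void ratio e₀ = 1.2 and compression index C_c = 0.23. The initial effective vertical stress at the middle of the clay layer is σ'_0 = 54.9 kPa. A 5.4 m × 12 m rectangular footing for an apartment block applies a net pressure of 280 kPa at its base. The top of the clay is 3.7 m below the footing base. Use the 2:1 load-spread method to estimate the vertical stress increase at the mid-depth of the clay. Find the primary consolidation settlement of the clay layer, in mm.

S_c ≈ 217 mm

Mid-depth of clay below the footing base: z = 3.7 + 5.1/2 = 6.25 m.
Stress increase at mid-clay by the 2:1 spreading method:
Δσ = qBL/((B+z)(L+z)) = 280×5.4×12/((5.4+6.25)(12+6.25)) = 85.338 kPa
Final effective stress: σ'_f = σ'_0 + Δσ = 54.9 + 85.338 = 140.24 kPa.
Normally consolidated clay, so the full stress increment lies on the virgin compression line:
S_c = C_c·H/(1+e₀)·log₁₀(σ'_f/σ'_0) = 0.23×5.1/(1+1.2)×log₁₀(140.24/54.9)
    = 0.53318 × 0.4073 = 0.2172 m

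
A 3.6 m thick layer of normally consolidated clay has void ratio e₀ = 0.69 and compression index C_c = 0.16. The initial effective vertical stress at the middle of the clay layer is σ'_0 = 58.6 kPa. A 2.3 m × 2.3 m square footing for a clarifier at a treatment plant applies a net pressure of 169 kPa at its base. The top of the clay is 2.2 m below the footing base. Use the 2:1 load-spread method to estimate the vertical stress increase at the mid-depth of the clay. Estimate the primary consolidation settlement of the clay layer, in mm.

Mid-depth of clay below the footing base: z = 2.2 + 3.6/2 = 4 m.
Stress increase at mid-clay by the 2:1 spreading method:
Δσ = qBL/((B+z)(L+z)) = 169×2.3×2.3/((2.3+4)(2.3+4)) = 22.525 kPa
Final effective stress: σ'_f = σ'_0 + Δσ = 58.6 + 22.525 = 81.125 kPa.
Normally consolidated clay, so the full stress increment lies on the virgin compression line:
S_c = C_c·H/(1+e₀)·log₁₀(σ'_f/σ'_0) = 0.16×3.6/(1+0.69)×log₁₀(81.125/58.6)
    = 0.34083 × 0.14126 = 0.04815 m

S_c ≈ 48.1 mm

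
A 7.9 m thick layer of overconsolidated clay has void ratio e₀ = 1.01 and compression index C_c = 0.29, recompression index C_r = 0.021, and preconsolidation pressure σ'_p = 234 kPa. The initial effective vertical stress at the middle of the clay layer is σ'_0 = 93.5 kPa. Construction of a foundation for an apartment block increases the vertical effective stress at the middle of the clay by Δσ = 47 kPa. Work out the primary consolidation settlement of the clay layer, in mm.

Final effective stress: σ'_f = 93.5 + 47 = 140.5 kPa.
σ'_f = 140.5 ≤ σ'_p = 234 kPa, so the clay remains overconsolidated and only the recompression index applies:
S_c = C_r·H/(1+e₀)·log₁₀(σ'_f/σ'_0) = 0.021×7.9/2.01×log₁₀(140.5/93.5)
    = 0.082536 × 0.17686 = 0.0146 m

S_c ≈ 14.6 mm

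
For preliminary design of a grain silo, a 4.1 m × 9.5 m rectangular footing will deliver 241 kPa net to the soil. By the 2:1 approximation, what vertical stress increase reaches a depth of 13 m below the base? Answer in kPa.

By the 2:1 method the load spreads at 1 horizontal : 2 vertical, so at depth z the loaded area has grown by z in each plan dimension:
Δσ = qBL/((B+z)(L+z)) = 241×4.1×9.5/((4.1+13)(9.5+13)) = 24.398 kPa

Δσ_z ≈ 24.4 kPa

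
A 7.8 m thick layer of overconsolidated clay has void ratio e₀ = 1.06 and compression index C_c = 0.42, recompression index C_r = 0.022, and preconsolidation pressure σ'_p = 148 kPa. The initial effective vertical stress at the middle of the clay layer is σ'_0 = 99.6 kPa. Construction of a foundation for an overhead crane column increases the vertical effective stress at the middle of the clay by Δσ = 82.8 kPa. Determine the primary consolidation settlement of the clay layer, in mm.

Final effective stress: σ'_f = 99.6 + 82.8 = 182.4 kPa.
σ'_f = 182.4 > σ'_p = 148 kPa, so the stress path crosses the preconsolidation pressure — recompression up to σ'_p, then virgin compression beyond:
S_c = H/(1+e₀)·[C_r·log₁₀(σ'_p/σ'_0) + C_c·log₁₀(σ'_f/σ'_p)]
    = 7.8/2.06 × [0.022×log₁₀(148/99.6) + 0.42×log₁₀(182.4/148)]
    = 3.7864 × [0.0037841 + 0.038121] = 0.1587 m

S_c ≈ 159 mm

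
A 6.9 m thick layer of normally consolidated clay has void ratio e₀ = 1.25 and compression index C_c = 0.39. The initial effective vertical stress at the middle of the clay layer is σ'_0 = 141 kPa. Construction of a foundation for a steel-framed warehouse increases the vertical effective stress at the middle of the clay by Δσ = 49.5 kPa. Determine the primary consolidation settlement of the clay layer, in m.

S_c ≈ 0.156 m

Final effective stress: σ'_f = σ'_0 + Δσ = 141 + 49.5 = 190.5 kPa.
Normally consolidated clay, so the full stress increment lies on the virgin compression line:
S_c = C_c·H/(1+e₀)·log₁₀(σ'_f/σ'_0) = 0.39×6.9/(1+1.25)×log₁₀(190.5/141)
    = 1.196 × 0.13068 = 0.1563 m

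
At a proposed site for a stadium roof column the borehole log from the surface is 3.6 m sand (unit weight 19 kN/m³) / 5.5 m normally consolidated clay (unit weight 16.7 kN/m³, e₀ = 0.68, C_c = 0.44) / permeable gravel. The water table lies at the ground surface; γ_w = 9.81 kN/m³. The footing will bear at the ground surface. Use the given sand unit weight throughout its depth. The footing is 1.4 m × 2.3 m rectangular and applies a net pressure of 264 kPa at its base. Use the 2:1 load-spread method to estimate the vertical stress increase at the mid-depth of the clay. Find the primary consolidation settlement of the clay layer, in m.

S_c ≈ 0.136 m

Mid-depth of clay below the ground surface: z = 3.6 + 5.5/2 = 6.35 m.
Total vertical stress at mid-clay: σ_v = 19×3.6 + 16.7×2.75 = 114.33 kPa.
Pore pressure: u = 9.81×(6.35 − 0) = 62.294 kPa.
Initial effective stress: σ'_0 = σ_v − u = 114.33 − 62.294 = 52.036 kPa.
Stress increase at mid-clay by the 2:1 spreading method:
Δσ = qBL/((B+z)(L+z)) = 264×1.4×2.3/((1.4+6.35)(2.3+6.35)) = 12.681 kPa
Final effective stress: σ'_f = σ'_0 + Δσ = 52.036 + 12.681 = 64.717 kPa.
Normally consolidated clay, so the full stress increment lies on the virgin compression line:
S_c = C_c·H/(1+e₀)·log₁₀(σ'_f/σ'_0) = 0.44×5.5/(1+0.68)×log₁₀(64.717/52.036)
    = 1.4405 × 0.094714 = 0.1364 m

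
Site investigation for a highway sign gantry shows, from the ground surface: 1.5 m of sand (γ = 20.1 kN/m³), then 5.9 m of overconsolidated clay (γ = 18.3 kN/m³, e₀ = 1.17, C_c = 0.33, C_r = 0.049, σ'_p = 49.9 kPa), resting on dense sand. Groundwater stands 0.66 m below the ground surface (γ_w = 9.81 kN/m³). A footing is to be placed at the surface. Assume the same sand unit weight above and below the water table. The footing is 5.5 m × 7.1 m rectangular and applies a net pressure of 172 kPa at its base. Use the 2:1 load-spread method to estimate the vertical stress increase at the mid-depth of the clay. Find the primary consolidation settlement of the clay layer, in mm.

Mid-depth of clay below the ground surface: z = 1.5 + 5.9/2 = 4.45 m.
Total vertical stress at mid-clay: σ_v = 20.1×1.5 + 18.3×2.95 = 84.135 kPa.
Pore pressure: u = 9.81×(4.45 − 0.66) = 37.18 kPa.
Initial effective stress: σ'_0 = σ_v − u = 84.135 − 37.18 = 46.955 kPa.
Stress increase at mid-clay by the 2:1 spreading method:
Δσ = qBL/((B+z)(L+z)) = 172×5.5×7.1/((5.5+4.45)(7.1+4.45)) = 58.445 kPa
Final effective stress: σ'_f = 46.955 + 58.445 = 105.4 kPa.
σ'_f = 105.4 > σ'_p = 49.9 kPa, so the stress path crosses the preconsolidation pressure — recompression up to σ'_p, then virgin compression beyond:
S_c = H/(1+e₀)·[C_r·log₁₀(σ'_p/σ'_0) + C_c·log₁₀(σ'_f/σ'_p)]
    = 5.9/2.17 × [0.049×log₁₀(49.9/46.955) + 0.33×log₁₀(105.4/49.9)]
    = 2.7189 × [0.0012945 + 0.10716] = 0.2949 m

S_c ≈ 295 mm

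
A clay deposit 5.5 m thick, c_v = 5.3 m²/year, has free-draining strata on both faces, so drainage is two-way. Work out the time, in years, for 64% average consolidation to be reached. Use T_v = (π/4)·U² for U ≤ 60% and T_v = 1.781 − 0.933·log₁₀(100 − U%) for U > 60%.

Drainage path length: H_d = H/2 = 2.75 m (double drainage).
U > 60%: T_v = 1.781 − 0.933·log₁₀(100 − 64) = 0.32897.
t = T_v·H_d²/c_v = 0.32897×2.75²/5.3 = 0.4694 years.

t ≈ 0.469 years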